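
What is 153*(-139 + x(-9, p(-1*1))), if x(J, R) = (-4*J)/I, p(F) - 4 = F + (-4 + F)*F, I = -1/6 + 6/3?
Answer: -200889/11 ≈ -18263.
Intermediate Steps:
I = 11/6 (I = -1*⅙ + 6*(⅓) = -⅙ + 2 = 11/6 ≈ 1.8333)
p(F) = 4 + F + F*(-4 + F) (p(F) = 4 + (F + (-4 + F)*F) = 4 + (F + F*(-4 + F)) = 4 + F + F*(-4 + F))
x(J, R) = -24*J/11 (x(J, R) = (-4*J)/(11/6) = -4*J*(6/11) = -24*J/11)
153*(-139 + x(-9, p(-1*1))) = 153*(-139 - 24/11*(-9)) = 153*(-139 + 216/11) = 153*(-1313/11) = -200889/11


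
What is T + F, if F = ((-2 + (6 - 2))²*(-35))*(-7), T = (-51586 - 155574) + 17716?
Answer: -188464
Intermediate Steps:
T = -189444 (T = -207160 + 17716 = -189444)
F = 980 (F = ((-2 + 4)²*(-35))*(-7) = (2²*(-35))*(-7) = (4*(-35))*(-7) = -140*(-7) = 980)
T + F = -189444 + 980 = -188464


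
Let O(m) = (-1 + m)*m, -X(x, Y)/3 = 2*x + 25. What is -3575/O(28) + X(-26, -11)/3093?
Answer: -3665413/779436 ≈ -4.7026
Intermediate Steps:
X(x, Y) = -75 - 6*x (X(x, Y) = -3*(2*x + 25) = -3*(25 + 2*x) = -75 - 6*x)
O(m) = m*(-1 + m)
-3575/O(28) + X(-26, -11)/3093 = -3575*1/(28*(-1 + 28)) + (-75 - 6*(-26))/3093 = -3575/(28*27) + (-75 + 156)*(1/3093) = -3575/756 + 81*(1/3093) = -3575*1/756 + 27/1031 = -3575/756 + 27/1031 = -3665413/779436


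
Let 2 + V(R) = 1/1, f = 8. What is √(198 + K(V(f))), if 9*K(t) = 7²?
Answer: √1831/3 ≈ 14.263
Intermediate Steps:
V(R) = -1 (V(R) = -2 + 1/1 = -2 + 1 = -1)
K(t) = 49/9 (K(t) = (⅑)*7² = (⅑)*49 = 49/9)
√(198 + K(V(f))) = √(198 + 49/9) = √(1831/9) = √1831/3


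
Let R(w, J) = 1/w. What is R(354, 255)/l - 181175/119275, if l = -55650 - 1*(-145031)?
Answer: -229301409107/150958609854 ≈ -1.5190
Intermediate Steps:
l = 89381 (l = -55650 + 145031 = 89381)
R(354, 255)/l - 181175/119275 = 1/(354*89381) - 181175/119275 = (1/354)*(1/89381) - 181175*1/119275 = 1/31640874 - 7247/4771 = -229301409107/150958609854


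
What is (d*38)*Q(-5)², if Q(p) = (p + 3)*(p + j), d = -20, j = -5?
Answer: -304000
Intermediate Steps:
Q(p) = (-5 + p)*(3 + p) (Q(p) = (p + 3)*(p - 5) = (3 + p)*(-5 + p) = (-5 + p)*(3 + p))
(d*38)*Q(-5)² = (-20*38)*(-15 + (-5)² - 2*(-5))² = -760*(-15 + 25 + 10)² = -760*20² = -760*400 = -304000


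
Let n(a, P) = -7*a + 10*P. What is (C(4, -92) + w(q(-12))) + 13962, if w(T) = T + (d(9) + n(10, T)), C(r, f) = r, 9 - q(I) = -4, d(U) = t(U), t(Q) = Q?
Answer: 14048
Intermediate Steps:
d(U) = U
q(I) = 13 (q(I) = 9 - 1*(-4) = 9 + 4 = 13)
w(T) = -61 + 11*T (w(T) = T + (9 + (-7*10 + 10*T)) = T + (9 + (-70 + 10*T)) = T + (-61 + 10*T) = -61 + 11*T)
(C(4, -92) + w(q(-12))) + 13962 = (4 + (-61 + 11*13)) + 13962 = (4 + (-61 + 143)) + 13962 = (4 + 82) + 13962 = 86 + 13962 = 14048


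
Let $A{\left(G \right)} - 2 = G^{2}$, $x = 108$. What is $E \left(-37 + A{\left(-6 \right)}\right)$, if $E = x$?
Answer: $108$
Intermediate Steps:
$E = 108$
$A{\left(G \right)} = 2 + G^{2}$
$E \left(-37 + A{\left(-6 \right)}\right) = 108 \left(-37 + \left(2 + \left(-6\right)^{2}\right)\right) = 108 \left(-37 + \left(2 + 36\right)\right) = 108 \left(-37 + 38\right) = 108 \cdot 1 = 108$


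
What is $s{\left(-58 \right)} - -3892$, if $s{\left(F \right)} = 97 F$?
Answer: $-1734$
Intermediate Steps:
$s{\left(-58 \right)} - -3892 = 97 \left(-58\right) - -3892 = -5626 + 3892 = -1734$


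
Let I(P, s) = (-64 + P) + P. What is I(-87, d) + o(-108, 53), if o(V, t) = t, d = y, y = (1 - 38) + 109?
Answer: -185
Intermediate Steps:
y = 72 (y = -37 + 109 = 72)
d = 72
I(P, s) = -64 + 2*P
I(-87, d) + o(-108, 53) = (-64 + 2*(-87)) + 53 = (-64 - 174) + 53 = -238 + 53 = -185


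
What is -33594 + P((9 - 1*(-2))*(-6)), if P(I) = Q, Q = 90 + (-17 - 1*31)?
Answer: -33552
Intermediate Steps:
Q = 42 (Q = 90 + (-17 - 31) = 90 - 48 = 42)
P(I) = 42
-33594 + P((9 - 1*(-2))*(-6)) = -33594 + 42 = -33552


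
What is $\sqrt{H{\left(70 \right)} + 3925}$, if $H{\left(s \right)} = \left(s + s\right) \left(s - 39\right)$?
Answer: $\sqrt{8265} \approx 90.912$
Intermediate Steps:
$H{\left(s \right)} = 2 s \left(-39 + s\right)$
$\sqrt{H{\left(70 \right)} + 3925} = \sqrt{2 \cdot 70 \left(-39 + 70\right) + 3925} = \sqrt{2 \cdot 70 \cdot 31 + 3925} = \sqrt{4340 + 3925} = \sqrt{8265}$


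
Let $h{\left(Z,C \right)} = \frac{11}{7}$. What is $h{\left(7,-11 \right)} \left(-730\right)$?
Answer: $- \frac{8030}{7} \approx -1147.1$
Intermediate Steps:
$h{\left(Z,C \right)} = \frac{11}{7}$ ($h{\left(Z,C \right)} = 11 \cdot \frac{1}{7} = \frac{11}{7}$)
$h{\left(7,-11 \right)} \left(-730\right) = \frac{11}{7} \left(-730\right) = - \frac{8030}{7}$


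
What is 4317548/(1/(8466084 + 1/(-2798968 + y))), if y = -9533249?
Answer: 450776124827451427396/12332217 ≈ 3.6553e+13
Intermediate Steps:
4317548/(1/(8466084 + 1/(-2798968 + y))) = 4317548/(1/(8466084 + 1/(-2798968 - 9533249))) = 4317548/(1/(8466084 + 1/(-12332217))) = 4317548/(1/(8466084 - 1/12332217)) = 4317548/(1/(104405585028227/12332217)) = 4317548/(12332217/104405585028227) = 4317548*(104405585028227/12332217) = 450776124827451427396/12332217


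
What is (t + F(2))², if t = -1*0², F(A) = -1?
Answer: 1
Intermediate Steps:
t = 0 (t = -1*0 = 0)
(t + F(2))² = (0 - 1)² = (-1)² = 1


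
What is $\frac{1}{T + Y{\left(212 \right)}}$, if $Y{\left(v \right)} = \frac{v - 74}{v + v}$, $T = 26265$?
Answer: $\frac{212}{5568249} \approx 3.8073 \cdot 10^{-5}$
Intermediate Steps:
$Y{\left(v \right)} = \frac{-74 + v}{2 v}$
$\frac{1}{T + Y{\left(212 \right)}} = \frac{1}{26265 + \frac{-74 + 212}{2 \cdot 212}} = \frac{1}{26265 + \frac{1}{2} \cdot \frac{1}{212} \cdot 138} = \frac{1}{26265 + \frac{69}{212}} = \frac{1}{\frac{5568249}{212}} = \frac{212}{5568249}$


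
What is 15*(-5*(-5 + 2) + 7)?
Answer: 330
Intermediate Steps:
15*(-5*(-5 + 2) + 7) = 15*(-5*(-3) + 7) = 15*(15 + 7) = 15*22 = 330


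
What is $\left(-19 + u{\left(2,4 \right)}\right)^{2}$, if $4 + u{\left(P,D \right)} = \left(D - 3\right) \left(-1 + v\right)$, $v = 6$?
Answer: $324$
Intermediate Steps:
$u{\left(P,D \right)} = -19 + 5 D$ ($u{\left(P,D \right)} = -4 + \left(D - 3\right) \left(-1 + 6\right) = -4 + \left(-3 + D\right) 5 = -4 + \left(-15 + 5 D\right) = -19 + 5 D$)
$\left(-19 + u{\left(2,4 \right)}\right)^{2} = \left(-19 + \left(-19 + 5 \cdot 4\right)\right)^{2} = \left(-19 + \left(-19 + 20\right)\right)^{2} = \left(-19 + 1\right)^{2} = \left(-18\right)^{2} = 324$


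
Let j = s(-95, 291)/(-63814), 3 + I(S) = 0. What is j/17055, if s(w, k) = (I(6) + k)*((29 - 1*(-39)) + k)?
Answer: -5744/60463765 ≈ -9.4999e-5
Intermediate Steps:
I(S) = -3 (I(S) = -3 + 0 = -3)
s(w, k) = (-3 + k)*(68 + k) (s(w, k) = (-3 + k)*((29 - 1*(-39)) + k) = (-3 + k)*((29 + 39) + k) = (-3 + k)*(68 + k))
j = -51696/31907 (j = (-204 + 291² + 65*291)/(-63814) = (-204 + 84681 + 18915)*(-1/63814) = 103392*(-1/63814) = -51696/31907 ≈ -1.6202)
j/17055 = -51696/31907/17055 = -51696/31907*1/17055 = -5744/60463765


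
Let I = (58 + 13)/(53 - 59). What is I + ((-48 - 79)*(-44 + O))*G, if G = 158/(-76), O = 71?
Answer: 405662/57 ≈ 7116.9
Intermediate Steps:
G = -79/38 (G = 158*(-1/76) = -79/38 ≈ -2.0789)
I = -71/6 (I = 71/(-6) = 71*(-⅙) = -71/6 ≈ -11.833)
I + ((-48 - 79)*(-44 + O))*G = -71/6 + ((-48 - 79)*(-44 + 71))*(-79/38) = -71/6 - 127*27*(-79/38) = -71/6 - 3429*(-79/38) = -71/6 + 270891/38 = 405662/57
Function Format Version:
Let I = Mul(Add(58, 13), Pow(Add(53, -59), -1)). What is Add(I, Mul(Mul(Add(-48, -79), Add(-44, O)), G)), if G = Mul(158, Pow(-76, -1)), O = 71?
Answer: Rational(405662, 57) ≈ 7116.9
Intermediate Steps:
G = Rational(-79, 38) (G = Mul(158, Rational(-1, 76)) = Rational(-79, 38) ≈ -2.0789)
I = Rational(-71, 6) (I = Mul(71, Pow(-6, -1)) = Mul(71, Rational(-1, 6)) = Rational(-71, 6) ≈ -11.833)
Add(I, Mul(Mul(Add(-48, -79), Add(-44, O)), G)) = Add(Rational(-71, 6), Mul(Mul(Add(-48, -79), Add(-44, 71)), Rational(-79, 38))) = Add(Rational(-71, 6), Mul(Mul(-127, 27), Rational(-79, 38))) = Add(Rational(-71, 6), Mul(-3429, Rational(-79, 38))) = Add(Rational(-71, 6), Rational(270891, 38)) = Rational(405662, 57)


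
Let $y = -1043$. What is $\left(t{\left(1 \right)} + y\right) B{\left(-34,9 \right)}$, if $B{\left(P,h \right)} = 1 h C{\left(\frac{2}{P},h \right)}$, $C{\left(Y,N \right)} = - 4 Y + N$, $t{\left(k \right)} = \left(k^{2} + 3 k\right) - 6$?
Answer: $- \frac{1476585}{17} \approx -86858.0$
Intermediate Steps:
$t{\left(k \right)} = -6 + k^{2} + 3 k$
$C{\left(Y,N \right)} = N - 4 Y$
$B{\left(P,h \right)} = h \left(h - \frac{8}{P}\right)$ ($B{\left(P,h \right)} = 1 h \left(h - 4 \frac{2}{P}\right) = h \left(h - \frac{8}{P}\right)$)
$\left(t{\left(1 \right)} + y\right) B{\left(-34,9 \right)} = \left(\left(-6 + 1^{2} + 3 \cdot 1\right) - 1043\right) \frac{9 \left(-8 - 306\right)}{-34} = \left(\left(-6 + 1 + 3\right) - 1043\right) 9 \left(- \frac{1}{34}\right) \left(-8 - 306\right) = \left(-2 - 1043\right) 9 \left(- \frac{1}{34}\right) \left(-314\right) = \left(-1045\right) \frac{1413}{17} = - \frac{1476585}{17}$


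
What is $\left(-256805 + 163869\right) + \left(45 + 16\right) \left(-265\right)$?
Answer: $-109101$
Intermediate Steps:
$\left(-256805 + 163869\right) + \left(45 + 16\right) \left(-265\right) = -92936 + 61 \left(-265\right) = -92936 - 16165 = -109101$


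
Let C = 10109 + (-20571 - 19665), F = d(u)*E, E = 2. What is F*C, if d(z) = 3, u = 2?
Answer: -180762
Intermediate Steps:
F = 6 (F = 3*2 = 6)
C = -30127 (C = 10109 - 40236 = -30127)
F*C = 6*(-30127) = -180762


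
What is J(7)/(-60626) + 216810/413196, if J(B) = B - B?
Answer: 36135/68866 ≈ 0.52471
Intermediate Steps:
J(B) = 0
J(7)/(-60626) + 216810/413196 = 0/(-60626) + 216810/413196 = 0*(-1/60626) + 216810*(1/413196) = 0 + 36135/68866 = 36135/68866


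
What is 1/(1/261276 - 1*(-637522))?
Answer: 261276/166569198073 ≈ 1.5686e-6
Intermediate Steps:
1/(1/261276 - 1*(-637522)) = 1/(1/261276 + 637522) = 1/(166569198073/261276) = 261276/166569198073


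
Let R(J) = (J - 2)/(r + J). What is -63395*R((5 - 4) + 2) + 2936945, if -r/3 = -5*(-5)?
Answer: 211523435/72 ≈ 2.9378e+6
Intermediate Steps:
r = -75 (r = -(-15)*(-5) = -3*25 = -75)
R(J) = (-2 + J)/(-75 + J) (R(J) = (J - 2)/(-75 + J) = (-2 + J)/(-75 + J))
-63395*R((5 - 4) + 2) + 2936945 = -63395*(-2 + ((5 - 4) + 2))/(-75 + ((5 - 4) + 2)) + 2936945 = -63395*(-2 + (1 + 2))/(-75 + (1 + 2)) + 2936945 = -63395*(-2 + 3)/(-75 + 3) + 2936945 = -63395/(-72) + 2936945 = -(-63395)/72 + 2936945 = -63395*(-1/72) + 2936945 = 63395/72 + 2936945 = 211523435/72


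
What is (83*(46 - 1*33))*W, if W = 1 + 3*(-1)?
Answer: -2158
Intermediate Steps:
W = -2 (W = 1 - 3 = -2)
(83*(46 - 1*33))*W = (83*(46 - 1*33))*(-2) = (83*(46 - 33))*(-2) = (83*13)*(-2) = 1079*(-2) = -2158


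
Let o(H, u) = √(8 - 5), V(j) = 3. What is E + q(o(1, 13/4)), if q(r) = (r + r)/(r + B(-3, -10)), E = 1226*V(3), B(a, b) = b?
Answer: 356760/97 - 20*√3/97 ≈ 3677.6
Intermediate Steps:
E = 3678 (E = 1226*3 = 3678)
o(H, u) = √3
q(r) = 2*r/(-10 + r) (q(r) = (r + r)/(r - 10) = (2*r)/(-10 + r) = 2*r/(-10 + r))
E + q(o(1, 13/4)) = 3678 + 2*√3/(-10 + √3)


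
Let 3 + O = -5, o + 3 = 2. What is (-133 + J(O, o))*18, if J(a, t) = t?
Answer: -2412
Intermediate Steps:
o = -1 (o = -3 + 2 = -1)
O = -8 (O = -3 - 5 = -8)
(-133 + J(O, o))*18 = (-133 - 1)*18 = -134*18 = -2412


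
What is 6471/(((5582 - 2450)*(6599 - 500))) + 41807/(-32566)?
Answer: -2334471995/1818941364 ≈ -1.2834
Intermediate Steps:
6471/(((5582 - 2450)*(6599 - 500))) + 41807/(-32566) = 6471/((3132*6099)) + 41807*(-1/32566) = 6471/19102068 - 41807/32566 = 6471*(1/19102068) - 41807/32566 = 719/2122452 - 41807/32566 = -2334471995/1818941364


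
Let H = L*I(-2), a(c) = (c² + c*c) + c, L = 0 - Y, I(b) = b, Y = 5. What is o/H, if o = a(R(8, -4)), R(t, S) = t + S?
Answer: 18/5 ≈ 3.6000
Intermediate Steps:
R(t, S) = S + t
L = -5 (L = 0 - 1*5 = 0 - 5 = -5)
a(c) = c + 2*c² (a(c) = (c² + c²) + c = 2*c² + c = c + 2*c²)
H = 10 (H = -5*(-2) = 10)
o = 36 (o = (-4 + 8)*(1 + 2*(-4 + 8)) = 4*(1 + 2*4) = 4*(1 + 8) = 4*9 = 36)
o/H = 36/10 = 36*(⅒) = 18/5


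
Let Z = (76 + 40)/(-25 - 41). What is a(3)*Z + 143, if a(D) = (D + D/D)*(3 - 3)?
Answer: 143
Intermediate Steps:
Z = -58/33 (Z = 116/(-66) = 116*(-1/66) = -58/33 ≈ -1.7576)
a(D) = 0 (a(D) = (D + 1)*0 = (1 + D)*0 = 0)
a(3)*Z + 143 = 0*(-58/33) + 143 = 0 + 143 = 143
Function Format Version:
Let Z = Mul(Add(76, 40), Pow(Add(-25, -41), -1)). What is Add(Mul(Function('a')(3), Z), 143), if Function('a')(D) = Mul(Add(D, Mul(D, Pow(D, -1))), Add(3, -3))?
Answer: 143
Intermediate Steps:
Z = Rational(-58, 33) (Z = Mul(116, Pow(-66, -1)) = Mul(116, Rational(-1, 66)) = Rational(-58, 33) ≈ -1.7576)
Function('a')(D) = 0 (Function('a')(D) = Mul(Add(D, 1), 0) = Mul(Add(1, D), 0) = 0)
Add(Mul(Function('a')(3), Z), 143) = Add(Mul(0, Rational(-58, 33)), 143) = Add(0, 143) = 143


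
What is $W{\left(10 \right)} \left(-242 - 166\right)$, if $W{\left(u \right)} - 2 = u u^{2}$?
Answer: $-408816$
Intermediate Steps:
$W{\left(u \right)} = 2 + u^{3}$ ($W{\left(u \right)} = 2 + u u^{2} = 2 + u^{3}$)
$W{\left(10 \right)} \left(-242 - 166\right) = \left(2 + 10^{3}\right) \left(-242 - 166\right) = \left(2 + 1000\right) \left(-408\right) = 1002 \left(-408\right) = -408816$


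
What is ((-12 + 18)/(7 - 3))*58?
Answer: 87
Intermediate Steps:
((-12 + 18)/(7 - 3))*58 = (6/4)*58 = (6*(¼))*58 = (3/2)*58 = 87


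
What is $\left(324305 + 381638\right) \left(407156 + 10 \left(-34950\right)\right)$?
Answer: $40701849608$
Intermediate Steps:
$\left(324305 + 381638\right) \left(407156 + 10 \left(-34950\right)\right) = 705943 \left(407156 - 349500\right) = 705943 \cdot 57656 = 40701849608$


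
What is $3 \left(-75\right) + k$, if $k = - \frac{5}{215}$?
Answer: $- \frac{9676}{43} \approx -225.02$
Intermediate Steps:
$k = - \frac{1}{43}$ ($k = \left(-5\right) \frac{1}{215} = - \frac{1}{43} \approx -0.023256$)
$3 \left(-75\right) + k = 3 \left(-75\right) - \frac{1}{43} = -225 - \frac{1}{43} = - \frac{9676}{43}$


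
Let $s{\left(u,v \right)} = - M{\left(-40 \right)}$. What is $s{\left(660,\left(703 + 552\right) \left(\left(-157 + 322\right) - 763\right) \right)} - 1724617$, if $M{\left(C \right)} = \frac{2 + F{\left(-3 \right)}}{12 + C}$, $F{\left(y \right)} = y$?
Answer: $- \frac{48289277}{28} \approx -1.7246 \cdot 10^{6}$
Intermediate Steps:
$M{\left(C \right)} = - \frac{1}{12 + C}$ ($M{\left(C \right)} = \frac{2 - 3}{12 + C} = - \frac{1}{12 + C}$)
$s{\left(u,v \right)} = - \frac{1}{28}$ ($s{\left(u,v \right)} = - \frac{-1}{12 - 40} = - \frac{-1}{-28} = - \frac{\left(-1\right) \left(-1\right)}{28} = \left(-1\right) \frac{1}{28} = - \frac{1}{28}$)
$s{\left(660,\left(703 + 552\right) \left(\left(-157 + 322\right) - 763\right) \right)} - 1724617 = - \frac{1}{28} - 1724617 = - \frac{48289277}{28}$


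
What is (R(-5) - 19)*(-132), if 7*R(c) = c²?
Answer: 14256/7 ≈ 2036.6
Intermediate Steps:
R(c) = c²/7
(R(-5) - 19)*(-132) = ((⅐)*(-5)² - 19)*(-132) = ((⅐)*25 - 19)*(-132) = (25/7 - 19)*(-132) = -108/7*(-132) = 14256/7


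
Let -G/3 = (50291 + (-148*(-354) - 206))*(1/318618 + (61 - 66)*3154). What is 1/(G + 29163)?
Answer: 35402/171636543966107 ≈ 2.0626e-10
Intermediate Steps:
G = 171635511537581/35402 (G = -3*(50291 + (-148*(-354) - 206))*(1/318618 + (61 - 66)*3154) = -3*(50291 + (52392 - 206))*(1/318618 - 5*3154) = -3*(50291 + 52186)*(1/318618 - 15770) = -307431*(-5024605859)/318618 = -3*(-171635511537581/106206) = 171635511537581/35402 ≈ 4.8482e+9)
1/(G + 29163) = 1/(171635511537581/35402 + 29163) = 1/(171636543966107/35402) = 35402/171636543966107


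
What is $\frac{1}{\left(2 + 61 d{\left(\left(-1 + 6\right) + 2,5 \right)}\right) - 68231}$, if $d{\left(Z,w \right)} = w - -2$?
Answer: $- \frac{1}{67802} \approx -1.4749 \cdot 10^{-5}$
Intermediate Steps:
$d{\left(Z,w \right)} = 2 + w$ ($d{\left(Z,w \right)} = w + 2 = 2 + w$)
$\frac{1}{\left(2 + 61 d{\left(\left(-1 + 6\right) + 2,5 \right)}\right) - 68231} = \frac{1}{\left(2 + 61 \left(2 + 5\right)\right) - 68231} = \frac{1}{\left(2 + 61 \cdot 7\right) - 68231} = \frac{1}{\left(2 + 427\right) - 68231} = \frac{1}{429 - 68231} = \frac{1}{-67802} = - \frac{1}{67802}$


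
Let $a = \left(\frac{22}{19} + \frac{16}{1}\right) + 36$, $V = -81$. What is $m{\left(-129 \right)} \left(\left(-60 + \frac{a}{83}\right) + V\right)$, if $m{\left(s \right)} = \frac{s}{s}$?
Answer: $- \frac{221347}{1577} \approx -140.36$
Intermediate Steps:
$m{\left(s \right)} = 1$
$a = \frac{1010}{19}$ ($a = \left(22 \cdot \frac{1}{19} + 16 \cdot 1\right) + 36 = \left(\frac{22}{19} + 16\right) + 36 = \frac{326}{19} + 36 = \frac{1010}{19} \approx 53.158$)
$m{\left(-129 \right)} \left(\left(-60 + \frac{a}{83}\right) + V\right) = 1 \left(\left(-60 + \frac{1010}{19 \cdot 83}\right) - 81\right) = 1 \left(\left(-60 + \frac{1010}{19} \cdot \frac{1}{83}\right) - 81\right) = 1 \left(\left(-60 + \frac{1010}{1577}\right) - 81\right) = 1 \left(- \frac{93610}{1577} - 81\right) = 1 \left(- \frac{221347}{1577}\right) = - \frac{221347}{1577}$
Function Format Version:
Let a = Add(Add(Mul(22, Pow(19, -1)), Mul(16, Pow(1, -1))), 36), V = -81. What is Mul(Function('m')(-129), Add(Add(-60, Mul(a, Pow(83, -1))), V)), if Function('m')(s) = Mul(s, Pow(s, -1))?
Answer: Rational(-221347, 1577) ≈ -140.36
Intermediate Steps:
Function('m')(s) = 1
a = Rational(1010, 19) (a = Add(Add(Mul(22, Rational(1, 19)), Mul(16, 1)), 36) = Add(Add(Rational(22, 19), 16), 36) = Add(Rational(326, 19), 36) = Rational(1010, 19) ≈ 53.158)
Mul(Function('m')(-129), Add(Add(-60, Mul(a, Pow(83, -1))), V)) = Mul(1, Add(Add(-60, Mul(Rational(1010, 19), Pow(83, -1))), -81)) = Mul(1, Add(Add(-60, Mul(Rational(1010, 19), Rational(1, 83))), -81)) = Mul(1, Add(Add(-60, Rational(1010, 1577)), -81)) = Mul(1, Add(Rational(-93610, 1577), -81)) = Mul(1, Rational(-221347, 1577)) = Rational(-221347, 1577)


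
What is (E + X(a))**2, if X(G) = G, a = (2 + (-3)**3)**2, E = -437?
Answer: 35344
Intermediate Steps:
a = 625 (a = (2 - 27)**2 = (-25)**2 = 625)
(E + X(a))**2 = (-437 + 625)**2 = 188**2 = 35344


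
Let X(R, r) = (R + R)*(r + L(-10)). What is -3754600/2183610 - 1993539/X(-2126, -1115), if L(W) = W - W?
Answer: -2215359520379/1035245133780 ≈ -2.1399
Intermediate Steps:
L(W) = 0
X(R, r) = 2*R*r (X(R, r) = (R + R)*(r + 0) = (2*R)*r = 2*R*r)
-3754600/2183610 - 1993539/X(-2126, -1115) = -3754600/2183610 - 1993539/(2*(-2126)*(-1115)) = -3754600*1/2183610 - 1993539/4740980 = -375460/218361 - 1993539*1/4740980 = -375460/218361 - 1993539/4740980 = -2215359520379/1035245133780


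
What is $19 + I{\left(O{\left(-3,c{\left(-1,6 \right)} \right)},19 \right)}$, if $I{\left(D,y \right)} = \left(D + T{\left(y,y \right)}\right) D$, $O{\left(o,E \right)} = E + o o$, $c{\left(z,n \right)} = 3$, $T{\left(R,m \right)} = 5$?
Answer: $223$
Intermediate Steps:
$O{\left(o,E \right)} = E + o^{2}$
$I{\left(D,y \right)} = D \left(5 + D\right)$ ($I{\left(D,y \right)} = \left(D + 5\right) D = \left(5 + D\right) D = D \left(5 + D\right)$)
$19 + I{\left(O{\left(-3,c{\left(-1,6 \right)} \right)},19 \right)} = 19 + \left(3 + \left(-3\right)^{2}\right) \left(5 + \left(3 + \left(-3\right)^{2}\right)\right) = 19 + \left(3 + 9\right) \left(5 + \left(3 + 9\right)\right) = 19 + 12 \left(5 + 12\right) = 19 + 12 \cdot 17 = 19 + 204 = 223$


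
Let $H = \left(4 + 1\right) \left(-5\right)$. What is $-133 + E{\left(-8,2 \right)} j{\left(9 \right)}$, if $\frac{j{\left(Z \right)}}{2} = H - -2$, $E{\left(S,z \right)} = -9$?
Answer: $281$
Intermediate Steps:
$H = -25$ ($H = 5 \left(-5\right) = -25$)
$j{\left(Z \right)} = -46$ ($j{\left(Z \right)} = 2 \left(-25 - -2\right) = 2 \left(-25 + 2\right) = 2 \left(-23\right) = -46$)
$-133 + E{\left(-8,2 \right)} j{\left(9 \right)} = -133 - -414 = -133 + 414 = 281$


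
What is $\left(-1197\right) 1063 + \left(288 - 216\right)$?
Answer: $-1272339$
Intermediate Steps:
$\left(-1197\right) 1063 + \left(288 - 216\right) = -1272411 + 72 = -1272339$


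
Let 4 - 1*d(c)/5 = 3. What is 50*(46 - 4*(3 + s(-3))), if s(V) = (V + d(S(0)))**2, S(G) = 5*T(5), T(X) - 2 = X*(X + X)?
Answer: 900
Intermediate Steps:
T(X) = 2 + 2*X**2 (T(X) = 2 + X*(X + X) = 2 + X*(2*X) = 2 + 2*X**2)
S(G) = 260 (S(G) = 5*(2 + 2*5**2) = 5*(2 + 2*25) = 5*(2 + 50) = 5*52 = 260)
d(c) = 5 (d(c) = 20 - 5*3 = 20 - 15 = 5)
s(V) = (5 + V)**2 (s(V) = (V + 5)**2 = (5 + V)**2)
50*(46 - 4*(3 + s(-3))) = 50*(46 - 4*(3 + (5 - 3)**2)) = 50*(46 - 4*(3 + 2**2)) = 50*(46 - 4*(3 + 4)) = 50*(46 - 4*7) = 50*(46 - 28) = 50*18 = 900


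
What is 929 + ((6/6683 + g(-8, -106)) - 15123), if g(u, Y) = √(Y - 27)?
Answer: -94858496/6683 + I*√133 ≈ -14194.0 + 11.533*I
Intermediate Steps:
g(u, Y) = √(-27 + Y)
929 + ((6/6683 + g(-8, -106)) - 15123) = 929 + ((6/6683 + √(-27 - 106)) - 15123) = 929 + ((6*(1/6683) + √(-133)) - 15123) = 929 + ((6/6683 + I*√133) - 15123) = 929 + (-101067003/6683 + I*√133) = -94858496/6683 + I*√133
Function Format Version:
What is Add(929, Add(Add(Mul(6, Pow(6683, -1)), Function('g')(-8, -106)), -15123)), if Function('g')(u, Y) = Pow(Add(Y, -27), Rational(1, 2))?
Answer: Add(Rational(-94858496, 6683), Mul(I, Pow(133, Rational(1, 2)))) ≈ Add(-14194., Mul(11.533, I))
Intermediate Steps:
Function('g')(u, Y) = Pow(Add(-27, Y), Rational(1, 2))
Add(929, Add(Add(Mul(6, Pow(6683, -1)), Function('g')(-8, -106)), -15123)) = Add(929, Add(Add(Mul(6, Pow(6683, -1)), Pow(Add(-27, -106), Rational(1, 2))), -15123)) = Add(929, Add(Add(Mul(6, Rational(1, 6683)), Pow(-133, Rational(1, 2))), -15123)) = Add(929, Add(Add(Rational(6, 6683), Mul(I, Pow(133, Rational(1, 2)))), -15123)) = Add(929, Add(Rational(-101067003, 6683), Mul(I, Pow(133, Rational(1, 2))))) = Add(Rational(-94858496, 6683), Mul(I, Pow(133, Rational(1, 2))))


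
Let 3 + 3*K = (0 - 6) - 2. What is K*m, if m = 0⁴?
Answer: 0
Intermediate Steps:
m = 0
K = -11/3 (K = -1 + ((0 - 6) - 2)/3 = -1 + (-6 - 2)/3 = -1 + (⅓)*(-8) = -1 - 8/3 = -11/3 ≈ -3.6667)
K*m = -11/3*0 = 0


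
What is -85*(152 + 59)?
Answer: -17935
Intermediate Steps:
-85*(152 + 59) = -85*211 = -17935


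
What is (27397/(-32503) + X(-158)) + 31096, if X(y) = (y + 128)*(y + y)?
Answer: 1318814331/32503 ≈ 40575.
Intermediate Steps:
X(y) = 2*y*(128 + y) (X(y) = (128 + y)*(2*y) = 2*y*(128 + y))
(27397/(-32503) + X(-158)) + 31096 = (27397/(-32503) + 2*(-158)*(128 - 158)) + 31096 = (27397*(-1/32503) + 2*(-158)*(-30)) + 31096 = (-27397/32503 + 9480) + 31096 = 308101043/32503 + 31096 = 1318814331/32503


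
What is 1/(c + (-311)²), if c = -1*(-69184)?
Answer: 1/165905 ≈ 6.0275e-6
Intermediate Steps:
c = 69184
1/(c + (-311)²) = 1/(69184 + (-311)²) = 1/(69184 + 96721) = 1/165905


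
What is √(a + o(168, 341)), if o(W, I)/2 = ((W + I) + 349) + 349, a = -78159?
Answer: I*√75745 ≈ 275.22*I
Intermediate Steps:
o(W, I) = 1396 + 2*I + 2*W (o(W, I) = 2*(((W + I) + 349) + 349) = 2*(((I + W) + 349) + 349) = 2*((349 + I + W) + 349) = 2*(698 + I + W) = 1396 + 2*I + 2*W)
√(a + o(168, 341)) = √(-78159 + (1396 + 2*341 + 2*168)) = √(-78159 + (1396 + 682 + 336)) = √(-78159 + 2414) = √(-75745) = I*√75745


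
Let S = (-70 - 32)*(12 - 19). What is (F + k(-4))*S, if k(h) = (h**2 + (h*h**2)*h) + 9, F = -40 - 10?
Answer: 164934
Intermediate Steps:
F = -50
k(h) = 9 + h**2 + h**4 (k(h) = (h**2 + h**3*h) + 9 = (h**2 + h**4) + 9 = 9 + h**2 + h**4)
S = 714 (S = -102*(-7) = 714)
(F + k(-4))*S = (-50 + (9 + (-4)**2 + (-4)**4))*714 = (-50 + (9 + 16 + 256))*714 = (-50 + 281)*714 = 231*714 = 164934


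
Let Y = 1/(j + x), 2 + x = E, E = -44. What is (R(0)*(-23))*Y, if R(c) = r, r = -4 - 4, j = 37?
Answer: -184/9 ≈ -20.444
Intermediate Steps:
r = -8
R(c) = -8
x = -46 (x = -2 - 44 = -46)
Y = -⅑ (Y = 1/(37 - 46) = 1/(-9) = -⅑ ≈ -0.11111)
(R(0)*(-23))*Y = -8*(-23)*(-⅑) = 184*(-⅑) = -184/9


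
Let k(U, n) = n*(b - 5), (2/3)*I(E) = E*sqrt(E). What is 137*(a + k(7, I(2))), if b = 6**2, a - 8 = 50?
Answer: 7946 + 12741*sqrt(2) ≈ 25965.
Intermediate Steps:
a = 58 (a = 8 + 50 = 58)
b = 36
I(E) = 3*E**(3/2)/2 (I(E) = 3*(E*sqrt(E))/2 = 3*E**(3/2)/2)
k(U, n) = 31*n (k(U, n) = n*(36 - 5) = n*31 = 31*n)
137*(a + k(7, I(2))) = 137*(58 + 31*(3*2**(3/2)/2)) = 137*(58 + 31*(3*(2*sqrt(2))/2)) = 137*(58 + 31*(3*sqrt(2))) = 137*(58 + 93*sqrt(2)) = 7946 + 12741*sqrt(2)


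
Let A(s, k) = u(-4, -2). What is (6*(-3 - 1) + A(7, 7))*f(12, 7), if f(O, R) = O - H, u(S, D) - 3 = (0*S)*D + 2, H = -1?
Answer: -247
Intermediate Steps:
u(S, D) = 5 (u(S, D) = 3 + ((0*S)*D + 2) = 3 + (0*D + 2) = 3 + (0 + 2) = 3 + 2 = 5)
A(s, k) = 5
f(O, R) = 1 + O (f(O, R) = O - 1*(-1) = O + 1 = 1 + O)
(6*(-3 - 1) + A(7, 7))*f(12, 7) = (6*(-3 - 1) + 5)*(1 + 12) = (6*(-4) + 5)*13 = (-24 + 5)*13 = -19*13 = -247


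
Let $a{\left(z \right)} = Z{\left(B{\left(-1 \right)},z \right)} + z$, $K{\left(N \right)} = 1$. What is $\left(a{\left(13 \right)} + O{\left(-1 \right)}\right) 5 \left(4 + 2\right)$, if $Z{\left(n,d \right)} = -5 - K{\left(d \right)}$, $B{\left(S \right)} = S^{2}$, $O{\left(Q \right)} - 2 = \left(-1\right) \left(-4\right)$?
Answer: $390$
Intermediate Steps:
$O{\left(Q \right)} = 6$ ($O{\left(Q \right)} = 2 - -4 = 2 + 4 = 6$)
$Z{\left(n,d \right)} = -6$ ($Z{\left(n,d \right)} = -5 - 1 = -6$)
$a{\left(z \right)} = -6 + z$
$\left(a{\left(13 \right)} + O{\left(-1 \right)}\right) 5 \left(4 + 2\right) = \left(\left(-6 + 13\right) + 6\right) 5 \left(4 + 2\right) = \left(7 + 6\right) 5 \cdot 6 = 13 \cdot 30 = 390$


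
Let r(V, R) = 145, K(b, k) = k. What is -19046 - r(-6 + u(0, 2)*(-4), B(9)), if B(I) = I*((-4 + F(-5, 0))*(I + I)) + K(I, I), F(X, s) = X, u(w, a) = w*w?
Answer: -19191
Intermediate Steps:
u(w, a) = w²
B(I) = I - 18*I² (B(I) = I*((-4 - 5)*(I + I)) + I = I*(-18*I) + I = -18*I² + I = I - 18*I²)
-19046 - r(-6 + u(0, 2)*(-4), B(9)) = -19046 - 1*145 = -19046 - 145 = -19191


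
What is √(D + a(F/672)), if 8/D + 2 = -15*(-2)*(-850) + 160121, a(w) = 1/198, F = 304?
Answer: √44820139606/2961618 ≈ 0.071484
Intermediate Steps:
a(w) = 1/198
D = 8/134619 (D = 8/(-2 + (-15*(-2)*(-850) + 160121)) = 8/(-2 + (30*(-850) + 160121)) = 8/(-2 + (-25500 + 160121)) = 8/(-2 + 134621) = 8/134619 ≈ 5.9427e-5)
√(D + a(F/672)) = √(8/134619 + 1/198) = √(45401/8884854) = √44820139606/2961618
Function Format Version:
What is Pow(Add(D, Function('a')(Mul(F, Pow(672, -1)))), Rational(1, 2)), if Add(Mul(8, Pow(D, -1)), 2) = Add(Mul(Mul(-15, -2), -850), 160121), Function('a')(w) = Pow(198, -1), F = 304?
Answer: Mul(Rational(1, 2961618), Pow(44820139606, Rational(1, 2))) ≈ 0.071484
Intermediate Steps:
Function('a')(w) = Rational(1, 198)
D = Rational(8, 134619) (D = Mul(8, Pow(Add(-2, Add(Mul(Mul(-15, -2), -850), 160121)), -1)) = Mul(8, Pow(Add(-2, Add(Mul(30, -850), 160121)), -1)) = Mul(8, Pow(Add(-2, Add(-25500, 160121)), -1)) = Mul(8, Pow(Add(-2, 134621), -1)) = Mul(8, Pow(134619, -1)) = Mul(8, Rational(1, 134619)) = Rational(8, 134619) ≈ 5.9427e-5)
Pow(Add(D, Function('a')(Mul(F, Pow(672, -1)))), Rational(1, 2)) = Pow(Add(Rational(8, 134619), Rational(1, 198)), Rational(1, 2)) = Pow(Rational(45401, 8884854), Rational(1, 2)) = Mul(Rational(1, 2961618), Pow(44820139606, Rational(1, 2)))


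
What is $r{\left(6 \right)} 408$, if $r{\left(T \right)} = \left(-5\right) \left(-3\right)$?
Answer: $6120$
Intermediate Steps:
$r{\left(T \right)} = 15$
$r{\left(6 \right)} 408 = 15 \cdot 408 = 6120$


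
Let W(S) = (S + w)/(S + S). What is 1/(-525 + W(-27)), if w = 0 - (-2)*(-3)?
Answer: -18/9439 ≈ -0.0019070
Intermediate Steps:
w = -6 (w = 0 - 2*3 = 0 - 6 = -6)
W(S) = (-6 + S)/(2*S) (W(S) = (S - 6)/(S + S) = (-6 + S)/((2*S)) = (-6 + S)*(1/(2*S)) = (-6 + S)/(2*S))
1/(-525 + W(-27)) = 1/(-525 + (½)*(-6 - 27)/(-27)) = 1/(-525 + (½)*(-1/27)*(-33)) = 1/(-525 + 11/18) = 1/(-9439/18) = -18/9439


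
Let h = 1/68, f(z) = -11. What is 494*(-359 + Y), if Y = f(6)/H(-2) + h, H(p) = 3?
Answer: -18273307/102 ≈ -1.7915e+5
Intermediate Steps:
h = 1/68 ≈ 0.014706
Y = -745/204 (Y = -11/3 + 1/68 = -745/204 ≈ -3.6520)
494*(-359 + Y) = 494*(-359 - 745/204) = 494*(-73981/204) = -18273307/102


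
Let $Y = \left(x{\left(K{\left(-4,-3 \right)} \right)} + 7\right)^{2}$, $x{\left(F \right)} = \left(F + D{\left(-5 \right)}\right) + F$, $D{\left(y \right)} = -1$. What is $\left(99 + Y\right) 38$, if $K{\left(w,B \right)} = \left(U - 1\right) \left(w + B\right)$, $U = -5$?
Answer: $311562$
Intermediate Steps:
$K{\left(w,B \right)} = - 6 B - 6 w$ ($K{\left(w,B \right)} = \left(-5 - 1\right) \left(w + B\right) = - 6 \left(B + w\right) = - 6 B - 6 w$)
$x{\left(F \right)} = -1 + 2 F$ ($x{\left(F \right)} = \left(F - 1\right) + F = \left(-1 + F\right) + F = -1 + 2 F$)
$Y = 8100$ ($Y = \left(\left(-1 + 2 \left(\left(-6\right) \left(-3\right) - -24\right)\right) + 7\right)^{2} = \left(\left(-1 + 2 \left(18 + 24\right)\right) + 7\right)^{2} = \left(\left(-1 + 2 \cdot 42\right) + 7\right)^{2} = \left(\left(-1 + 84\right) + 7\right)^{2} = \left(83 + 7\right)^{2} = 90^{2} = 8100$)
$\left(99 + Y\right) 38 = \left(99 + 8100\right) 38 = 8199 \cdot 38 = 311562$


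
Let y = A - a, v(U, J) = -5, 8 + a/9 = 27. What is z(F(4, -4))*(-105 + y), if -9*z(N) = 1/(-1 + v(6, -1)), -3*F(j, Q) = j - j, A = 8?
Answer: -134/27 ≈ -4.9630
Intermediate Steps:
a = 171 (a = -72 + 9*27 = -72 + 243 = 171)
F(j, Q) = 0 (F(j, Q) = -(j - j)/3 = -1/3*0 = 0)
z(N) = 1/54 (z(N) = -1/(9*(-1 - 5)) = -1/9/(-6) = -1/9*(-1/6) = 1/54)
y = -163 (y = 8 - 1*171 = 8 - 171 = -163)
z(F(4, -4))*(-105 + y) = (-105 - 163)/54 = (1/54)*(-268) = -134/27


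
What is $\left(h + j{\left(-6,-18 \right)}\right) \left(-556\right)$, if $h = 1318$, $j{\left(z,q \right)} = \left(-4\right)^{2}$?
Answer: $-741704$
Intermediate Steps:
$j{\left(z,q \right)} = 16$
$\left(h + j{\left(-6,-18 \right)}\right) \left(-556\right) = \left(1318 + 16\right) \left(-556\right) = 1334 \left(-556\right) = -741704$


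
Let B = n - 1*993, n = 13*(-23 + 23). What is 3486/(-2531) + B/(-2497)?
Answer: -6191259/6319907 ≈ -0.97964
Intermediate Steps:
n = 0 (n = 13*0 = 0)
B = -993 (B = 0 - 1*993 = 0 - 993 = -993)
3486/(-2531) + B/(-2497) = 3486/(-2531) - 993/(-2497) = 3486*(-1/2531) - 993*(-1/2497) = -3486/2531 + 993/2497 = -6191259/6319907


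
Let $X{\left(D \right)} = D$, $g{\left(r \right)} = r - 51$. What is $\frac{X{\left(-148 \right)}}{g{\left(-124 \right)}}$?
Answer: $\frac{148}{175} \approx 0.84571$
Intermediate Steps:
$g{\left(r \right)} = -51 + r$ ($g{\left(r \right)} = r - 51 = -51 + r$)
$\frac{X{\left(-148 \right)}}{g{\left(-124 \right)}} = - \frac{148}{-51 - 124} = - \frac{148}{-175} = \left(-148\right) \left(- \frac{1}{175}\right) = \frac{148}{175}$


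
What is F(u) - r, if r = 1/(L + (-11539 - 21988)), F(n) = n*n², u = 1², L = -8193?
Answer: 41721/41720 ≈ 1.0000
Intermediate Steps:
u = 1
F(n) = n³
r = -1/41720 (r = 1/(-8193 + (-11539 - 21988)) = 1/(-8193 - 33527) = 1/(-41720) = -1/41720 ≈ -2.3969e-5)
F(u) - r = 1³ - 1*(-1/41720) = 1 + 1/41720 = 41721/41720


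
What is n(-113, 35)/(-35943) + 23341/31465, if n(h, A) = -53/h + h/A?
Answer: 6320710687/8519796929 ≈ 0.74189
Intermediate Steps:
n(-113, 35)/(-35943) + 23341/31465 = (-53/(-113) - 113/35)/(-35943) + 23341/31465 = (-53*(-1/113) - 113*1/35)*(-1/35943) + 23341*(1/31465) = (53/113 - 113/35)*(-1/35943) + 23341/31465 = -10914/3955*(-1/35943) + 23341/31465 = 3638/47384855 + 23341/31465 = 6320710687/8519796929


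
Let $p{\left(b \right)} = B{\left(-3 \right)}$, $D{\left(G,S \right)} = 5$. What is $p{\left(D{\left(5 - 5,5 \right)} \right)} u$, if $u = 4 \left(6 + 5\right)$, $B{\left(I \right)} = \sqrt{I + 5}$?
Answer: $44 \sqrt{2} \approx 62.225$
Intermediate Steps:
$B{\left(I \right)} = \sqrt{5 + I}$
$p{\left(b \right)} = \sqrt{2}$ ($p{\left(b \right)} = \sqrt{5 - 3} = \sqrt{2}$)
$u = 44$ ($u = 4 \cdot 11 = 44$)
$p{\left(D{\left(5 - 5,5 \right)} \right)} u = \sqrt{2} \cdot 44 = 44 \sqrt{2}$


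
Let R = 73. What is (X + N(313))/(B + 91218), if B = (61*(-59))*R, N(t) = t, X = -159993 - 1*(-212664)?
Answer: -52984/171509 ≈ -0.30893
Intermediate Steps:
X = 52671 (X = -159993 + 212664 = 52671)
B = -262727 (B = (61*(-59))*73 = -3599*73 = -262727)
(X + N(313))/(B + 91218) = (52671 + 313)/(-262727 + 91218) = 52984/(-171509) = 52984*(-1/171509) = -52984/171509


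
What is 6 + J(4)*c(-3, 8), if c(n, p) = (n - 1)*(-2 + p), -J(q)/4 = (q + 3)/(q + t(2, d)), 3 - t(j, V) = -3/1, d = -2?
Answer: 366/5 ≈ 73.200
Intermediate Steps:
t(j, V) = 6 (t(j, V) = 3 - (-3)/1 = 3 - (-3) = 3 - 1*(-3) = 3 + 3 = 6)
J(q) = -4*(3 + q)/(6 + q) (J(q) = -4*(q + 3)/(q + 6) = -4*(3 + q)/(6 + q))
c(n, p) = (-1 + n)*(-2 + p)
6 + J(4)*c(-3, 8) = 6 + (4*(-3 - 1*4)/(6 + 4))*(2 - 1*8 - 2*(-3) - 3*8) = 6 + (4*(-3 - 4)/10)*(2 - 8 + 6 - 24) = 6 + (4*(1/10)*(-7))*(-24) = 6 - 14/5*(-24) = 6 + 336/5 = 366/5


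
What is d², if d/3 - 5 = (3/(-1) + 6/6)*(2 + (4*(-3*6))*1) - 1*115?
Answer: 8100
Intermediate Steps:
d = 90 (d = 15 + 3*((3/(-1) + 6/6)*(2 + (4*(-3*6))*1) - 1*115) = 15 + 3*((3*(-1) + 6*(⅙))*(2 + (4*(-18))*1) - 115) = 15 + 3*((-3 + 1)*(2 - 72*1) - 115) = 15 + 3*(-2*(2 - 72) - 115) = 15 + 3*(-2*(-70) - 115) = 15 + 3*(140 - 115) = 15 + 3*25 = 15 + 75 = 90)
d² = 90² = 8100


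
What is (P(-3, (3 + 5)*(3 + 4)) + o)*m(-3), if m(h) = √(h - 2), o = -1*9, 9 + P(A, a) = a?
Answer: 38*I*√5 ≈ 84.971*I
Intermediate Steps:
P(A, a) = -9 + a
o = -9
m(h) = √(-2 + h)
(P(-3, (3 + 5)*(3 + 4)) + o)*m(-3) = ((-9 + (3 + 5)*(3 + 4)) - 9)*√(-2 - 3) = ((-9 + 8*7) - 9)*√(-5) = ((-9 + 56) - 9)*(I*√5) = (47 - 9)*(I*√5) = 38*(I*√5) = 38*I*√5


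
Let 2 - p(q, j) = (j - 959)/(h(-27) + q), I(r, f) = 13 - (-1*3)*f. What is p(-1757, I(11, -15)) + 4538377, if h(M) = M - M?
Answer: 7973930912/1757 ≈ 4.5384e+6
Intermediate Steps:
h(M) = 0
I(r, f) = 13 + 3*f (I(r, f) = 13 - (-3)*f = 13 + 3*f)
p(q, j) = 2 - (-959 + j)/q (p(q, j) = 2 - (j - 959)/(0 + q) = 2 - (-959 + j)/q)
p(-1757, I(11, -15)) + 4538377 = (959 - (13 + 3*(-15)) + 2*(-1757))/(-1757) + 4538377 = -(959 - (13 - 45) - 3514)/1757 + 4538377 = -(959 - 1*(-32) - 3514)/1757 + 4538377 = -(959 + 32 - 3514)/1757 + 4538377 = -1/1757*(-2523) + 4538377 = 2523/1757 + 4538377 = 7973930912/1757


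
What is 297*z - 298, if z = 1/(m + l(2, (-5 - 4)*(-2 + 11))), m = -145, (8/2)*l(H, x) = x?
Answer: -198166/661 ≈ -299.80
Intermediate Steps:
l(H, x) = x/4
z = -4/661 (z = 1/(-145 + ((-5 - 4)*(-2 + 11))/4) = 1/(-145 + (-9*9)/4) = 1/(-145 + (¼)*(-81)) = 1/(-145 - 81/4) = 1/(-661/4) = -4/661 ≈ -0.0060514)
297*z - 298 = 297*(-4/661) - 298 = -1188/661 - 298 = -198166/661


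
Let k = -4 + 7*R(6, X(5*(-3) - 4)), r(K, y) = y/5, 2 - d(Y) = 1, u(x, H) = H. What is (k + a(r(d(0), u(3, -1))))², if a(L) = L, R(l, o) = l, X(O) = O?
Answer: 35721/25 ≈ 1428.8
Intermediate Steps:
d(Y) = 1 (d(Y) = 2 - 1*1 = 2 - 1 = 1)
r(K, y) = y/5 (r(K, y) = y*(⅕) = y/5)
k = 38 (k = -4 + 7*6 = -4 + 42 = 38)
(k + a(r(d(0), u(3, -1))))² = (38 + (⅕)*(-1))² = (38 - ⅕)² = (189/5)² = 35721/25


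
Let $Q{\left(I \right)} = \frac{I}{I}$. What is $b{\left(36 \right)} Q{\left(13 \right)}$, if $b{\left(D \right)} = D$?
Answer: $36$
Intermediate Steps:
$Q{\left(I \right)} = 1$
$b{\left(36 \right)} Q{\left(13 \right)} = 36 \cdot 1 = 36$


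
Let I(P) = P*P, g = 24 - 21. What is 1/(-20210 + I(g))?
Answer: -1/20201 ≈ -4.9502e-5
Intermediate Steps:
g = 3
I(P) = P**2
1/(-20210 + I(g)) = 1/(-20210 + 3**2) = 1/(-20210 + 9) = 1/(-20201) = -1/20201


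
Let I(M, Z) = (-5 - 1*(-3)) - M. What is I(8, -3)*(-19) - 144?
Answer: 46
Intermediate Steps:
I(M, Z) = -2 - M (I(M, Z) = (-5 + 3) - M = -2 - M)
I(8, -3)*(-19) - 144 = (-2 - 1*8)*(-19) - 144 = (-2 - 8)*(-19) - 144 = -10*(-19) - 144 = 190 - 144 = 46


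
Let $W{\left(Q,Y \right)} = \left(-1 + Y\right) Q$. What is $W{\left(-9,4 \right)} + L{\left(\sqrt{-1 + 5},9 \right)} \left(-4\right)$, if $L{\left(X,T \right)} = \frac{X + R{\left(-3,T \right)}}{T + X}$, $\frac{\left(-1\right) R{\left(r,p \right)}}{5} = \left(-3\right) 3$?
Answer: $- \frac{485}{11} \approx -44.091$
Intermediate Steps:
$R{\left(r,p \right)} = 45$ ($R{\left(r,p \right)} = - 5 \left(\left(-3\right) 3\right) = \left(-5\right) \left(-9\right) = 45$)
$W{\left(Q,Y \right)} = Q \left(-1 + Y\right)$
$L{\left(X,T \right)} = \frac{45 + X}{T + X}$ ($L{\left(X,T \right)} = \frac{X + 45}{T + X} = \frac{45 + X}{T + X}$)
$W{\left(-9,4 \right)} + L{\left(\sqrt{-1 + 5},9 \right)} \left(-4\right) = - 9 \left(-1 + 4\right) + \frac{45 + \sqrt{-1 + 5}}{9 + \sqrt{-1 + 5}} \left(-4\right) = \left(-9\right) 3 + \frac{45 + \sqrt{4}}{9 + \sqrt{4}} \left(-4\right) = -27 + \frac{45 + 2}{9 + 2} \left(-4\right) = -27 + \frac{1}{11} \cdot 47 \left(-4\right) = -27 + \frac{47}{11} \left(-4\right) = -27 - \frac{188}{11} = - \frac{485}{11}$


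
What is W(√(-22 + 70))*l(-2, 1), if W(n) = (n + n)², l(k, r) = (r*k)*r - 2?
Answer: -768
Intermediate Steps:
l(k, r) = -2 + k*r² (l(k, r) = (k*r)*r - 2 = k*r² - 2 = -2 + k*r²)
W(n) = 4*n² (W(n) = (2*n)² = 4*n²)
W(√(-22 + 70))*l(-2, 1) = (4*(√(-22 + 70))²)*(-2 - 2*1²) = (4*(√48)²)*(-2 - 2*1) = (4*(4*√3)²)*(-2 - 2) = (4*48)*(-4) = 192*(-4) = -768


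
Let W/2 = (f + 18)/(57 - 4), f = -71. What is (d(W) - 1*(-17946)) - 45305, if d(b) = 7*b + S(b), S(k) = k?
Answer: -27375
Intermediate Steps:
W = -2 (W = 2*((-71 + 18)/(57 - 4)) = 2*(-53/53) = 2*(-53*1/53) = 2*(-1) = -2)
d(b) = 8*b (d(b) = 7*b + b = 8*b)
(d(W) - 1*(-17946)) - 45305 = (8*(-2) - 1*(-17946)) - 45305 = (-16 + 17946) - 45305 = 17930 - 45305 = -27375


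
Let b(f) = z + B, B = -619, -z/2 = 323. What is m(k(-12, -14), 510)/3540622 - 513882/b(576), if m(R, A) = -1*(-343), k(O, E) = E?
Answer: 1819462348499/4478886830 ≈ 406.23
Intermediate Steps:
z = -646 (z = -2*323 = -646)
b(f) = -1265 (b(f) = -646 - 619 = -1265)
m(R, A) = 343
m(k(-12, -14), 510)/3540622 - 513882/b(576) = 343/3540622 - 513882/(-1265) = 343*(1/3540622) - 513882*(-1/1265) = 343/3540622 + 513882/1265 = 1819462348499/4478886830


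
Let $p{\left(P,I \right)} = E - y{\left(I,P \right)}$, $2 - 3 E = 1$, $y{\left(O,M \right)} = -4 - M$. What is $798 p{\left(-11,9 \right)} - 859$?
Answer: $-6179$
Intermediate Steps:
$E = \frac{1}{3}$ ($E = \frac{2}{3} - \frac{1}{3} = \frac{1}{3} \approx 0.33333$)
$p{\left(P,I \right)} = \frac{13}{3} + P$ ($p{\left(P,I \right)} = \frac{1}{3} - \left(-4 - P\right) = \frac{1}{3} + \left(4 + P\right) = \frac{13}{3} + P$)
$798 p{\left(-11,9 \right)} - 859 = 798 \left(\frac{13}{3} - 11\right) - 859 = 798 \left(- \frac{20}{3}\right) - 859 = -5320 - 859 = -6179$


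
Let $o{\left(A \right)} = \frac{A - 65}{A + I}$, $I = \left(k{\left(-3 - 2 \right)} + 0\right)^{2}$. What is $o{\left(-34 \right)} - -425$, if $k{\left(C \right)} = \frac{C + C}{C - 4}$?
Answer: $\frac{1135969}{2654} \approx 428.02$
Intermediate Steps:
$k{\left(C \right)} = \frac{2 C}{-4 + C}$
$I = \frac{100}{81}$ ($I = \left(\frac{2 \left(-3 - 2\right)}{-4 - 5} + 0\right)^{2} = \left(2 \left(-5\right) \frac{1}{-4 - 5} + 0\right)^{2} = \left(2 \left(-5\right) \frac{1}{-9} + 0\right)^{2} = \left(2 \left(-5\right) \left(- \frac{1}{9}\right) + 0\right)^{2} = \left(\frac{10}{9} + 0\right)^{2} = \left(\frac{10}{9}\right)^{2} = \frac{100}{81} \approx 1.2346$)
$o{\left(A \right)} = \frac{-65 + A}{\frac{100}{81} + A}$ ($o{\left(A \right)} = \frac{A - 65}{A + \frac{100}{81}} = \frac{-65 + A}{\frac{100}{81} + A}$)
$o{\left(-34 \right)} - -425 = \frac{81 \left(-65 - 34\right)}{100 + 81 \left(-34\right)} - -425 = 81 \frac{1}{100 - 2754} \left(-99\right) + 425 = 81 \frac{1}{-2654} \left(-99\right) + 425 = 81 \left(- \frac{1}{2654}\right) \left(-99\right) + 425 = \frac{8019}{2654} + 425 = \frac{1135969}{2654}$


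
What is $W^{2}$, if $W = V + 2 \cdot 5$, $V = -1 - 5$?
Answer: $16$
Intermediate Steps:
$V = -6$
$W = 4$ ($W = -6 + 2 \cdot 5 = -6 + 10 = 4$)
$W^{2} = 4^{2} = 16$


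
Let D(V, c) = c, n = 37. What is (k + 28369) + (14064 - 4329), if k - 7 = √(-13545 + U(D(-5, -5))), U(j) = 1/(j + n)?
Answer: 38111 + I*√866878/8 ≈ 38111.0 + 116.38*I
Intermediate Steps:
U(j) = 1/(37 + j) (U(j) = 1/(j + 37) = 1/(37 + j))
k = 7 + I*√866878/8 (k = 7 + √(-13545 + 1/(37 - 5)) = 7 + √(-13545 + 1/32) = 7 + √(-433439/32) = 7 + I*√866878/8 ≈ 7.0 + 116.38*I)
(k + 28369) + (14064 - 4329) = ((7 + I*√866878/8) + 28369) + (14064 - 4329) = (28376 + I*√866878/8) + 9735 = 38111 + I*√866878/8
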